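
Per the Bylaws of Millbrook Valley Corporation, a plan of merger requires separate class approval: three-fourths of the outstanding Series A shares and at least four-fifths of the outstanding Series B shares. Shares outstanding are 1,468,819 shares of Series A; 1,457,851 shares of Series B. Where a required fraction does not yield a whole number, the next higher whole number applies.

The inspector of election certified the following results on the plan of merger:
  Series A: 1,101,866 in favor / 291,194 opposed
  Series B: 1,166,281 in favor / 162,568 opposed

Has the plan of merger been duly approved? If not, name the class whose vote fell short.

Approved — every class gave the required vote.

Series A: 3/4 of 1468819 = 1101614.25, rounded up to 1101615; 1,101,615 required, 1,101,866 in favor — approved.
Series B: 4/5 of 1457851 = 1166280.80, rounded up to 1166281; 1,166,281 required, 1,166,281 in favor — approved.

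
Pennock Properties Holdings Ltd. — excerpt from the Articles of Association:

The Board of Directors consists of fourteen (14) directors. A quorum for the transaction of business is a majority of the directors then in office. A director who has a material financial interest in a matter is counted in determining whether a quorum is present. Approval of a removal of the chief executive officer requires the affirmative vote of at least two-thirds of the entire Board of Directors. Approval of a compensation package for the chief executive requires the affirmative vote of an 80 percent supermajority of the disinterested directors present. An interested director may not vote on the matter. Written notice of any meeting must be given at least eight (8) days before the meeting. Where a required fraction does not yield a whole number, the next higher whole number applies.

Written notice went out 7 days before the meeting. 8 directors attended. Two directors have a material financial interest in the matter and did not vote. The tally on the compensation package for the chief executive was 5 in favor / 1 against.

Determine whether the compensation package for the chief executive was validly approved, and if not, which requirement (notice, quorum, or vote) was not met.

Invalid — notice requirement not satisfied.

Notice: 7 days given; 8 required (7 < 8). Not satisfied.
Quorum: 8 present (interested directors count toward quorum); quorum is 8. Satisfied.
Vote: the compensation package for the chief executive requires four-fifths of the disinterested directors present (8 − 2 = 6). 4/5 of 6 = 4.80, rounded up to 5, so 5 affirmative votes are needed; 5 voted in favor. Satisfied.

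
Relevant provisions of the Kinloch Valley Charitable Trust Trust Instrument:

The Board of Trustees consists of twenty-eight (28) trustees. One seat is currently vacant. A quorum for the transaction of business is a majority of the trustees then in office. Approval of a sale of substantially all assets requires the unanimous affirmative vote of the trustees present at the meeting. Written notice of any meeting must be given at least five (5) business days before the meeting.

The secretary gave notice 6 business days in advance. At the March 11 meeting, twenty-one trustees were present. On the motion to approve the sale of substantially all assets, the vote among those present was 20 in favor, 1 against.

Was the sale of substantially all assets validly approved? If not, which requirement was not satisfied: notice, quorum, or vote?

Notice: 6 business days given; 5 required (6 ≥ 5). Satisfied.
Quorum: 21 present; quorum is 14. Satisfied.
Vote: the sale of substantially all assets requires the unanimous vote of the trustees present (21). Unanimous means all 21, so 21 affirmative votes are needed; 20 voted in favor. Not satisfied.

Invalid — vote requirement not satisfied.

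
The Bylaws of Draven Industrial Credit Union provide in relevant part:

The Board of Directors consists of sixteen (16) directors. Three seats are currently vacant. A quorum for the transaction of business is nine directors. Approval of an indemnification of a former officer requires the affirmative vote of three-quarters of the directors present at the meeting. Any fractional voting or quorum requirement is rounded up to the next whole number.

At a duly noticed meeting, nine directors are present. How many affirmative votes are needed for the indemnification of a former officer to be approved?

The indemnification of a former officer requires three-fourths of the directors present (9).
3/4 of 9 = 6.75, rounded up to 7.

7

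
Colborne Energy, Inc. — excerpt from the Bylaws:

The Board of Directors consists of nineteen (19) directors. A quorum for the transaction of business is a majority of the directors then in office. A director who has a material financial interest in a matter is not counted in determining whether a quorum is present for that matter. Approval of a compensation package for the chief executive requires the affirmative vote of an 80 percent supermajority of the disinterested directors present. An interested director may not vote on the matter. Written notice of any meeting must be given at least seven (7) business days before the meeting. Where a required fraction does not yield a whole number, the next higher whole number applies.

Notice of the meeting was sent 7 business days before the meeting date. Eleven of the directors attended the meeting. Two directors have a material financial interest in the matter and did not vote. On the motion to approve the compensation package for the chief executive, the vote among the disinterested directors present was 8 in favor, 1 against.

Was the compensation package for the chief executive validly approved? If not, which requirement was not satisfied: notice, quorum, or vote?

Notice: 7 business days given; 7 required (7 ≥ 7). Satisfied.
Quorum: 11 present, but the 2 interested directors do not count, leaving 9. Quorum is 10. Not satisfied.
Vote: the compensation package for the chief executive requires four-fifths of the disinterested directors present (11 − 2 = 9). 4/5 of 9 = 7.20, rounded up to 8, so 8 affirmative votes are needed; 8 voted in favor. Satisfied. (Moot — without a quorum no business can be validly transacted.)

Invalid — quorum requirement not satisfied.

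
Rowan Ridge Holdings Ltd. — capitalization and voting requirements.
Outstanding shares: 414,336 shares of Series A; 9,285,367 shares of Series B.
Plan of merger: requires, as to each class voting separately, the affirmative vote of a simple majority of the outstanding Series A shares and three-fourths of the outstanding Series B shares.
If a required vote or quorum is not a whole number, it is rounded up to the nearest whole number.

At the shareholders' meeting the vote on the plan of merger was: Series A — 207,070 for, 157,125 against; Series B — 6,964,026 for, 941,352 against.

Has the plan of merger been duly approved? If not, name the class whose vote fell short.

Not approved — the Series A shares did not give the required vote.

Series A: a majority of 414336 is 207169; 207,169 required, 207,070 in favor — not approved.
Series B: 3/4 of 9285367 = 6964025.25, rounded up to 6964026; 6,964,026 required, 6,964,026 in favor — approved.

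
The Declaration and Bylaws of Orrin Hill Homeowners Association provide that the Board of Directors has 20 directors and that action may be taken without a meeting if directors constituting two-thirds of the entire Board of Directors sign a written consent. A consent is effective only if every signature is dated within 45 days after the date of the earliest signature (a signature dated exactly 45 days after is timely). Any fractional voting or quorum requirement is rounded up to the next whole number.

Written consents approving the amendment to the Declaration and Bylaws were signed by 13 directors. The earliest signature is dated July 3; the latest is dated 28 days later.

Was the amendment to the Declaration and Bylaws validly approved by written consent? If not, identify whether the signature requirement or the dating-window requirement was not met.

Signatures required: two-thirds of 20 — 2/3 of 20 = 13.33, rounded up to 14, so 14 needed; 13 signed. Insufficient.
Dating window: the latest signature is 28 days after the earliest; the limit is 45 days. Within the window.

Not effective — insufficient signatures.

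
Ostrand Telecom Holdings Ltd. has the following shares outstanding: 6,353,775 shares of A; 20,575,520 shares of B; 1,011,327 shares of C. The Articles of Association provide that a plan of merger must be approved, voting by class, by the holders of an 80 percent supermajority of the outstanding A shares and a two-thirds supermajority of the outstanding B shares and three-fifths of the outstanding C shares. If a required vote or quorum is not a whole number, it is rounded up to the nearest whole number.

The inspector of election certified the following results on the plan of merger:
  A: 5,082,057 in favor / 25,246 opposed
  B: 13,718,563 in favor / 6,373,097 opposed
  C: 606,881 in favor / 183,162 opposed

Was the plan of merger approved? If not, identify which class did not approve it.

Not approved — the A shares did not give the required vote.

A: 4/5 of 6353775 = 5083020; 5,083,020 required, 5,082,057 in favor — not approved.
B: 2/3 of 20575520 = 13717013.33, rounded up to 13717014; 13,717,014 required, 13,718,563 in favor — approved.
C: 3/5 of 1011327 = 606796.20, rounded up to 606797; 606,797 required, 606,881 in favor — approved.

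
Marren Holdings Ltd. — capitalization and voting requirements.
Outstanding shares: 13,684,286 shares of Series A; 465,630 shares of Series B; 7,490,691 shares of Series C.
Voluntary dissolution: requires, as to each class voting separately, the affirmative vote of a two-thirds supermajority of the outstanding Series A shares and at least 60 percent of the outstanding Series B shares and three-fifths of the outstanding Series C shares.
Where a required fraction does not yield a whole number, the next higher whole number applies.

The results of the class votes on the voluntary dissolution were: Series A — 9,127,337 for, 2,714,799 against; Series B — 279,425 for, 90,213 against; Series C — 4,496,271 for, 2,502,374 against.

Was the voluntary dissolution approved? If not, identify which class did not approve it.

Series A: 2/3 of 13684286 = 9122857.33, rounded up to 9122858; 9,122,858 required, 9,127,337 in favor — approved.
Series B: 3/5 of 465630 = 279378; 279,378 required, 279,425 in favor — approved.
Series C: 3/5 of 7490691 = 4494414.60, rounded up to 4494415; 4,494,415 required, 4,496,271 in favor — approved.

Approved — every class gave the required vote.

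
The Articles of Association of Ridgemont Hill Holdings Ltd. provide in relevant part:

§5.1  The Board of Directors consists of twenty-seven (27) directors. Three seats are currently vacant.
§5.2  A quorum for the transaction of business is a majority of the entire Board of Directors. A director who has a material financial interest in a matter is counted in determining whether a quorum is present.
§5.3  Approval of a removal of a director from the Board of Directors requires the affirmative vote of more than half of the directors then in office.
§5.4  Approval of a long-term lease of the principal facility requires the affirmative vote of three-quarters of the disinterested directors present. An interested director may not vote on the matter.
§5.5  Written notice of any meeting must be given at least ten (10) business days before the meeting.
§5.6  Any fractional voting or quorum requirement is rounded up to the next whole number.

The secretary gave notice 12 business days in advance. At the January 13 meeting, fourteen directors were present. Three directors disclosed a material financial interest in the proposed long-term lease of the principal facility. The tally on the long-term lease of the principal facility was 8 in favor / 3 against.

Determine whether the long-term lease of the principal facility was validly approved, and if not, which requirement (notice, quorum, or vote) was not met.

Notice: 12 business days given; 10 required (12 ≥ 10). Satisfied.
Quorum: 14 present (interested directors count toward quorum); quorum is 14. Satisfied.
Vote: the long-term lease of the principal facility requires three-fourths of the disinterested directors present (14 − 3 = 11). 3/4 of 11 = 8.25, rounded up to 9, so 9 affirmative votes are needed; 8 voted in favor. Not satisfied.

Invalid — vote requirement not satisfied.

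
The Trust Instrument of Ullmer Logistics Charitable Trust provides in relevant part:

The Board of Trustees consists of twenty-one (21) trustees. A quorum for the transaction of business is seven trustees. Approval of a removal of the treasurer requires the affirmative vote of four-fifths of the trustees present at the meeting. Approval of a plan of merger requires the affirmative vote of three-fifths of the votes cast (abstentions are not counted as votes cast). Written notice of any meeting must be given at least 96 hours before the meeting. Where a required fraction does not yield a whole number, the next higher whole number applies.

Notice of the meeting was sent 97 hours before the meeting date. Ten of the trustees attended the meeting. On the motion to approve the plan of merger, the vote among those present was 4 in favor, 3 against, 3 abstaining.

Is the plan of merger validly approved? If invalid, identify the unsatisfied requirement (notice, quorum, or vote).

Invalid — vote requirement not satisfied.

Notice: 97 hours given; 96 required (97 ≥ 96). Satisfied.
Quorum: 10 present; quorum is 7. Satisfied.
Vote: the plan of merger requires three-fifths of the votes cast (10 present − 3 abstaining = 7). 3/5 of 7 = 4.20, rounded up to 5, so 5 affirmative votes are needed; 4 voted in favor. Not satisfied.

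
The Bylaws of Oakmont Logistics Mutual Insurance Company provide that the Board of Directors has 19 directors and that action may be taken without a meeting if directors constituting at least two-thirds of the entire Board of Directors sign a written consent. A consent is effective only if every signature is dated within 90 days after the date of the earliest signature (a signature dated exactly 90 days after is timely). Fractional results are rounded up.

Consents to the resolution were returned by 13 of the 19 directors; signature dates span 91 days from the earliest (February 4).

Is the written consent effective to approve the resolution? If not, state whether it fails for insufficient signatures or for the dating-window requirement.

Signatures required: at least two-thirds of 19 — 2/3 of 19 = 12.67, rounded up to 13, so 13 needed; 13 signed. Sufficient.
Dating window: the latest signature is 91 days after the earliest; the limit is 90 days. Outside the window.

Not effective — dating-window requirement not satisfied.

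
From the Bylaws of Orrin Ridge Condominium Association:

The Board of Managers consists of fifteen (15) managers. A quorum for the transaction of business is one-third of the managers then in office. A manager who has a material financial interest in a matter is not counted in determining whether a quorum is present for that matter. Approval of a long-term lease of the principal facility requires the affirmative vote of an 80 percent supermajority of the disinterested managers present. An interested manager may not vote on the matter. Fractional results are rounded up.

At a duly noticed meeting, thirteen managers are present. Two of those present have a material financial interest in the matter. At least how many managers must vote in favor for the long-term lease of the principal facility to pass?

9

The long-term lease of the principal facility requires four-fifths of the disinterested managers present (13 − 2 = 11).
4/5 of 11 = 8.80, rounded up to 9.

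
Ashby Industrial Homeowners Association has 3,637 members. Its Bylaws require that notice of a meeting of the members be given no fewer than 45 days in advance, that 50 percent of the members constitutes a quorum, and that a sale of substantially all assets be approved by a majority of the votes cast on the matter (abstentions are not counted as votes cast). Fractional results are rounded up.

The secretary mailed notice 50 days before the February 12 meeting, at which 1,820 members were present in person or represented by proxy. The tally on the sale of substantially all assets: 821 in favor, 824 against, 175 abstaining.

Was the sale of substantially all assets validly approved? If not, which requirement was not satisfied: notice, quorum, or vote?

Invalid — vote requirement not satisfied.

Notice: 50 days given; 45 required. Satisfied.
Quorum: 50% of 3,637 = 1,818.50, rounded up to 1,819; 1,820 present. Satisfied.
Vote: requires a majority of the votes cast (1,820 − 175 abstaining = 1,645); a majority of 1645 is 823, so 823 needed; 821 in favor. Not satisfied.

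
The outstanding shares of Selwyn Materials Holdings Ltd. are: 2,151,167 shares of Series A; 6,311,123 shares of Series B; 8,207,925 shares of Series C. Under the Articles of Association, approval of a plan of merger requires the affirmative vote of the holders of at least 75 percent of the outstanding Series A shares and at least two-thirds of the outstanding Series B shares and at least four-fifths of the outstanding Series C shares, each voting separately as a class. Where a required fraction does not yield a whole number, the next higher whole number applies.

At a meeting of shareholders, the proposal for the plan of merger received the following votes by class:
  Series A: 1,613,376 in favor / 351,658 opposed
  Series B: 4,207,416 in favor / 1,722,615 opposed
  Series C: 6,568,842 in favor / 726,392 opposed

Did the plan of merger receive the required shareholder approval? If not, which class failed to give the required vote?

Series A: 3/4 of 2151167 = 1613375.25, rounded up to 1613376; 1,613,376 required, 1,613,376 in favor — approved.
Series B: 2/3 of 6311123 = 4207415.33, rounded up to 4207416; 4,207,416 required, 4,207,416 in favor — approved.
Series C: 4/5 of 8207925 = 6566340; 6,566,340 required, 6,568,842 in favor — approved.

Approved — every class gave the required vote.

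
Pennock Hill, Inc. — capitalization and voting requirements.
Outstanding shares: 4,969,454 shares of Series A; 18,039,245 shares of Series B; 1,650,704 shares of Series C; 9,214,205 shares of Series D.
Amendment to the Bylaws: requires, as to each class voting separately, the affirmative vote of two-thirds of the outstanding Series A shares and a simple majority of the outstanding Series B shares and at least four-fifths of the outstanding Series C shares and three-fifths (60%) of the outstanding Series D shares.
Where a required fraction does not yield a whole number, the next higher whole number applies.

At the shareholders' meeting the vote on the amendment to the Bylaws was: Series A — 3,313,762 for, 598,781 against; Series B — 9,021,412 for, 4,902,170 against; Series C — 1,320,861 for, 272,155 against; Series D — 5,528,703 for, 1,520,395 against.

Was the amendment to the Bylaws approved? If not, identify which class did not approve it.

Approved — every class gave the required vote.

Series A: 2/3 of 4969454 = 3312969.33, rounded up to 3312970; 3,312,970 required, 3,313,762 in favor — approved.
Series B: a majority of 18039245 is 9019623; 9,019,623 required, 9,021,412 in favor — approved.
Series C: 4/5 of 1650704 = 1320563.20, rounded up to 1320564; 1,320,564 required, 1,320,861 in favor — approved.
Series D: 3/5 of 9214205 = 5528523; 5,528,523 required, 5,528,703 in favor — approved.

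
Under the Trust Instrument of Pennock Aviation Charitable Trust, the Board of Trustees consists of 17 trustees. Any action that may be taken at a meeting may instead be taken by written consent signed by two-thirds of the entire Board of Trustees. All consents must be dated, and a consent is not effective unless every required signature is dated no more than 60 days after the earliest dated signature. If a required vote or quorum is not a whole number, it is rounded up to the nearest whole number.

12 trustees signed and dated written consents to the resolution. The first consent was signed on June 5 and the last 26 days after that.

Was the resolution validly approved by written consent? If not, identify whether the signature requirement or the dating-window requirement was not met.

Signatures required: two-thirds of 17 — 2/3 of 17 = 11.33, rounded up to 12, so 12 needed; 12 signed. Sufficient.
Dating window: the latest signature is 26 days after the earliest; the limit is 60 days. Within the window.

Effective — both the signature and dating-window requirements are satisfied.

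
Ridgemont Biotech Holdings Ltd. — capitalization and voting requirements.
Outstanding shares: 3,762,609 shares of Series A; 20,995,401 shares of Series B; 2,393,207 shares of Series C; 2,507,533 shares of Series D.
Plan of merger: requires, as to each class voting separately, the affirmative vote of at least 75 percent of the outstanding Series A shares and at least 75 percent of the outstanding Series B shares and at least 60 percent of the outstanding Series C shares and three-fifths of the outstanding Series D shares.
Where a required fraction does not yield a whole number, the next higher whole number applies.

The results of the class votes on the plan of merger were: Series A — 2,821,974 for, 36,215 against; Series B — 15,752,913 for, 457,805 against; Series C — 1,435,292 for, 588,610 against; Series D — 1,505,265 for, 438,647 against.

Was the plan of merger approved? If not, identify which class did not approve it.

Not approved — the Series C shares did not give the required vote.

Series A: 3/4 of 3762609 = 2821956.75, rounded up to 2821957; 2,821,957 required, 2,821,974 in favor — approved.
Series B: 3/4 of 20995401 = 15746550.75, rounded up to 15746551; 15,746,551 required, 15,752,913 in favor — approved.
Series C: 3/5 of 2393207 = 1435924.20, rounded up to 1435925; 1,435,925 required, 1,435,292 in favor — not approved.
Series D: 3/5 of 2507533 = 1504519.80, rounded up to 1504520; 1,504,520 required, 1,505,265 in favor — approved.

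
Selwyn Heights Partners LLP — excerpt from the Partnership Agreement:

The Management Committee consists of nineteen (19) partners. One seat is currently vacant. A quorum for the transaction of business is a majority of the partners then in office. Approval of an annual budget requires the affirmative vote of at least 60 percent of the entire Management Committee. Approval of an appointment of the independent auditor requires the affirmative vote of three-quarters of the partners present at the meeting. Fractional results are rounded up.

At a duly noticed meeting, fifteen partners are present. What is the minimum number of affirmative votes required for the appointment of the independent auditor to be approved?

12

The appointment of the independent auditor requires three-fourths of the partners present (15).
3/4 of 15 = 11.25, rounded up to 12.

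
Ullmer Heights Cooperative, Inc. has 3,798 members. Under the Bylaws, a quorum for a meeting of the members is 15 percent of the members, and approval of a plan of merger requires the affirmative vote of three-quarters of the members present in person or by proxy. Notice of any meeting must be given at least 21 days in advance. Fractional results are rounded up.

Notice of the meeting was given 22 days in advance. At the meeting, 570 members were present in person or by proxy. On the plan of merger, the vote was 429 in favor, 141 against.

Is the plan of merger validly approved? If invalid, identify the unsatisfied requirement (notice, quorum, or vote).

Notice: 22 days given; 21 required. Satisfied.
Quorum: 15% of 3,798 = 569.70, rounded up to 570; 570 present. Satisfied.
Vote: requires three-fourths of those present (570); 3/4 of 570 = 427.50, rounded up to 428, so 428 needed; 429 in favor. Satisfied.

Valid — all requirements satisfied.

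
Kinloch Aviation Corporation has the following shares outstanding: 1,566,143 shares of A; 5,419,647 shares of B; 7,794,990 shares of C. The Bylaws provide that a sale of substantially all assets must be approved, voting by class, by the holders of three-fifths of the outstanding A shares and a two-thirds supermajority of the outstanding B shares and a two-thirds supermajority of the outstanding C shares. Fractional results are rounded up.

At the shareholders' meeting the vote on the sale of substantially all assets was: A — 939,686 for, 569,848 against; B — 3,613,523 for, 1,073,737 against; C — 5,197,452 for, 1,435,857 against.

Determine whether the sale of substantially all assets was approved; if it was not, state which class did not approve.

A: 3/5 of 1566143 = 939685.80, rounded up to 939686; 939,686 required, 939,686 in favor — approved.
B: 2/3 of 5419647 = 3613098; 3,613,098 required, 3,613,523 in favor — approved.
C: 2/3 of 7794990 = 5196660; 5,196,660 required, 5,197,452 in favor — approved.

Approved — every class gave the required vote.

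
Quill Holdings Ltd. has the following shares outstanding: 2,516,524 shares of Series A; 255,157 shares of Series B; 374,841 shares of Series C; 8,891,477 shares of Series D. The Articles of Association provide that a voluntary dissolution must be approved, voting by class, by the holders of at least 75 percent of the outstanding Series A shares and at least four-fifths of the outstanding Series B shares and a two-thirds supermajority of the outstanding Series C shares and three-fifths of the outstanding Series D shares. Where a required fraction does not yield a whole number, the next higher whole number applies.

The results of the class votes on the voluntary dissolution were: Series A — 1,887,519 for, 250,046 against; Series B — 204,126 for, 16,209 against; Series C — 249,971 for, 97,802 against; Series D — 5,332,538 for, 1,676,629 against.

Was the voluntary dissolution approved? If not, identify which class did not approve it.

Not approved — the Series D shares did not give the required vote.

Series A: 3/4 of 2516524 = 1887393; 1,887,393 required, 1,887,519 in favor — approved.
Series B: 4/5 of 255157 = 204125.60, rounded up to 204126; 204,126 required, 204,126 in favor — approved.
Series C: 2/3 of 374841 = 249894; 249,894 required, 249,971 in favor — approved.
Series D: 3/5 of 8891477 = 5334886.20, rounded up to 5334887; 5,334,887 required, 5,332,538 in favor — not approved.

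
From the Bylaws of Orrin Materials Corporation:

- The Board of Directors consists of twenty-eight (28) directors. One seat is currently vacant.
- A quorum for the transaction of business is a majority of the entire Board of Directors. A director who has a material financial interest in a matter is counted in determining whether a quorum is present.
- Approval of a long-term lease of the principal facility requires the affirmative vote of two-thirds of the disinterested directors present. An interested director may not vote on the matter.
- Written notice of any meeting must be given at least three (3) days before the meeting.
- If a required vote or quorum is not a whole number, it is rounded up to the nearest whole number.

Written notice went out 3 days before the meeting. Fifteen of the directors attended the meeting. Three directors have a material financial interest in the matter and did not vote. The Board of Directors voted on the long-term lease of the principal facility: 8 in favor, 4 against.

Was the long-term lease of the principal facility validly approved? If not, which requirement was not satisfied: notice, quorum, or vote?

Valid — all requirements satisfied.

Notice: 3 days given; 3 required (3 ≥ 3). Satisfied.
Quorum: 15 present (interested directors count toward quorum); quorum is 15. Satisfied.
Vote: the long-term lease of the principal facility requires two-thirds of the disinterested directors present (15 − 3 = 12). 2/3 of 12 = 8, so 8 affirmative votes are needed; 8 voted in favor. Satisfied.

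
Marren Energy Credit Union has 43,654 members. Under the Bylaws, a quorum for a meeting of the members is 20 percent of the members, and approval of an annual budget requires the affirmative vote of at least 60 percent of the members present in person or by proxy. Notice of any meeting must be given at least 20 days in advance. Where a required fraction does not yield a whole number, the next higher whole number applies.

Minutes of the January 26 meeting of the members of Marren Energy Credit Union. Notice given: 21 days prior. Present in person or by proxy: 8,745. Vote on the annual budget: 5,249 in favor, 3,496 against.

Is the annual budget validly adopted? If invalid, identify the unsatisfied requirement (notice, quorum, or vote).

Valid — all requirements satisfied.

Notice: 21 days given; 20 required. Satisfied.
Quorum: 20% of 43,654 = 8,730.80, rounded up to 8,731; 8,745 present. Satisfied.
Vote: requires three-fifths of those present (8,745); 3/5 of 8745 = 5247, so 5,247 needed; 5,249 in favor. Satisfied.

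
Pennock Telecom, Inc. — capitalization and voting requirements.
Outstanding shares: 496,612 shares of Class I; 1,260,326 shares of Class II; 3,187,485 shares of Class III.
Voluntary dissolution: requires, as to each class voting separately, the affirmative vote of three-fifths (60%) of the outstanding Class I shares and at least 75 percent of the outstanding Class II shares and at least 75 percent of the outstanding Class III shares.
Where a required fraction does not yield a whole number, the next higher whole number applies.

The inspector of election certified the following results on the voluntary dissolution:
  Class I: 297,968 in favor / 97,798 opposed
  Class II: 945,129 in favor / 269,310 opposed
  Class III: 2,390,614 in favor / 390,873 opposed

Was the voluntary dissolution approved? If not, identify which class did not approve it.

Not approved — the Class II shares did not give the required vote.

Class I: 3/5 of 496612 = 297967.20, rounded up to 297968; 297,968 required, 297,968 in favor — approved.
Class II: 3/4 of 1260326 = 945244.50, rounded up to 945245; 945,245 required, 945,129 in favor — not approved.
Class III: 3/4 of 3187485 = 2390613.75, rounded up to 2390614; 2,390,614 required, 2,390,614 in favor — approved.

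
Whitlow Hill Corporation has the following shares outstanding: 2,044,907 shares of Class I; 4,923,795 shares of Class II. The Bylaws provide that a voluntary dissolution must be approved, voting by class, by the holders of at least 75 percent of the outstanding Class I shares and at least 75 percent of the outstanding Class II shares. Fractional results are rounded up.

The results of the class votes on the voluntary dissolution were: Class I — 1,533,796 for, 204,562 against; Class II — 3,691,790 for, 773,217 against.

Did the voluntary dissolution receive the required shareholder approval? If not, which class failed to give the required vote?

Class I: 3/4 of 2044907 = 1533680.25, rounded up to 1533681; 1,533,681 required, 1,533,796 in favor — approved.
Class II: 3/4 of 4923795 = 3692846.25, rounded up to 3692847; 3,692,847 required, 3,691,790 in favor — not approved.

Not approved — the Class II shares did not give the required vote.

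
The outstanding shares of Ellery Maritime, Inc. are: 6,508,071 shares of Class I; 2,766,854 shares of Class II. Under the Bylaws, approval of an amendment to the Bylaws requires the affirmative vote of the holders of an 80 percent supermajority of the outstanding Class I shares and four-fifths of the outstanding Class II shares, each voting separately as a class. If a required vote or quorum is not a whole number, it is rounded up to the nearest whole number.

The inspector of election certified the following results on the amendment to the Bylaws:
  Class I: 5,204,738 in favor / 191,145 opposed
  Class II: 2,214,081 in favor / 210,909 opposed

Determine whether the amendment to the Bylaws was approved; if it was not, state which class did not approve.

Not approved — the Class I shares did not give the required vote.

Class I: 4/5 of 6508071 = 5206456.80, rounded up to 5206457; 5,206,457 required, 5,204,738 in favor — not approved.
Class II: 4/5 of 2766854 = 2213483.20, rounded up to 2213484; 2,213,484 required, 2,214,081 in favor — approved.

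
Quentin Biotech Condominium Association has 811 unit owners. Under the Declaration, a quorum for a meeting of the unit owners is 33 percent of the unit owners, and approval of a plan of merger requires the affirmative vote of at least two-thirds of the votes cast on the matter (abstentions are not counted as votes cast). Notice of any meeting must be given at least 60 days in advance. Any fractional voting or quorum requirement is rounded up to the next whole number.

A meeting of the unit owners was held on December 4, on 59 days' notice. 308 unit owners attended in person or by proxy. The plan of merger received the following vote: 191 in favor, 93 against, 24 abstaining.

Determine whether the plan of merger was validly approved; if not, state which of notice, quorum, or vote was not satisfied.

Invalid — notice requirement not satisfied.

Notice: 59 days given; 60 required. Not satisfied.
Quorum: 33% of 811 = 267.63, rounded up to 268; 308 present. Satisfied.
Vote: requires two-thirds of the votes cast (308 − 24 abstaining = 284); 2/3 of 284 = 189.33, rounded up to 190, so 190 needed; 191 in favor. Satisfied.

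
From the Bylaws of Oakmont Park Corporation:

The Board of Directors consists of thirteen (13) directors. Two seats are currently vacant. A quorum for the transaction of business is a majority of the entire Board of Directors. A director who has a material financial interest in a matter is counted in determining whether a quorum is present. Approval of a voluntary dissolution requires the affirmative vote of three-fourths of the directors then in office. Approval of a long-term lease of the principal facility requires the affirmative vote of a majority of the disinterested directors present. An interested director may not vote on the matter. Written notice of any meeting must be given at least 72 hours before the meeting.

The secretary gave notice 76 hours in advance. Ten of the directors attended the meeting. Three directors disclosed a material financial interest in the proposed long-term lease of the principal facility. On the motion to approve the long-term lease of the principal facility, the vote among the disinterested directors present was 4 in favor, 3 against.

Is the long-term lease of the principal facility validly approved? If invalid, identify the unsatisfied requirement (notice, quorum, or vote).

Notice: 76 hours given; 72 required (76 ≥ 72). Satisfied.
Quorum: 10 present (interested directors count toward quorum); quorum is 7. Satisfied.
Vote: the long-term lease of the principal facility requires a majority of the disinterested directors present (10 − 3 = 7). A majority of 7 is 4, so 4 affirmative votes are needed; 4 voted in favor. Satisfied.

Valid — all requirements satisfied.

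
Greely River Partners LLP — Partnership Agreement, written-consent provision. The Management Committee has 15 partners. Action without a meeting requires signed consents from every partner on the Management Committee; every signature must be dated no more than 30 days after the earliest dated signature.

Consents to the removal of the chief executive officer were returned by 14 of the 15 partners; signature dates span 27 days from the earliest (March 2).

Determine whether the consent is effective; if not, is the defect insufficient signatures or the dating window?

Signatures required: every one of 15 — unanimous means all 15, so 15 needed; 14 signed. Insufficient.
Dating window: the latest signature is 27 days after the earliest; the limit is 30 days. Within the window.

Not effective — insufficient signatures.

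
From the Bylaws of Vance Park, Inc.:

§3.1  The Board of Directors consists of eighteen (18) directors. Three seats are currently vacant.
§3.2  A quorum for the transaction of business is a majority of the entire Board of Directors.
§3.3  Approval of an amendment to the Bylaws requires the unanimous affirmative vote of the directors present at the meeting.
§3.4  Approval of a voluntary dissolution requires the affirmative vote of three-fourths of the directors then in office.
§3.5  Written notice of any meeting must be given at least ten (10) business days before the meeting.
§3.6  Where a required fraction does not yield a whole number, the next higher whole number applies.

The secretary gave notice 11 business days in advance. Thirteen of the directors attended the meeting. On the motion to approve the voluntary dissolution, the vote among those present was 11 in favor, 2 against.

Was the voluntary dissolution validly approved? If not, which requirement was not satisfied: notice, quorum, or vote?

Invalid — vote requirement not satisfied.

Notice: 11 business days given; 10 required (11 ≥ 10). Satisfied.
Quorum: 13 present; quorum is 10. Satisfied.
Vote: the voluntary dissolution requires three-fourths of the directors then in office (15). 3/4 of 15 = 11.25, rounded up to 12, so 12 affirmative votes are needed; 11 voted in favor. Not satisfied.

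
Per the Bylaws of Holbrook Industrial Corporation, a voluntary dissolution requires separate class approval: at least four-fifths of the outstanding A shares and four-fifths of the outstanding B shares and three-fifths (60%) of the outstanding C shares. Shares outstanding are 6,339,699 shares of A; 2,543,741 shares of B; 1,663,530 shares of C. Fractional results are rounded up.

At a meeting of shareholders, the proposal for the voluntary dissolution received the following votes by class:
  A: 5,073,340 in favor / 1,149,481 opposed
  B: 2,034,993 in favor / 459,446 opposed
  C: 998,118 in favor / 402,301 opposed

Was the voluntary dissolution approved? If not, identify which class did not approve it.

A: 4/5 of 6339699 = 5071759.20, rounded up to 5071760; 5,071,760 required, 5,073,340 in favor — approved.
B: 4/5 of 2543741 = 2034992.80, rounded up to 2034993; 2,034,993 required, 2,034,993 in favor — approved.
C: 3/5 of 1663530 = 998118; 998,118 required, 998,118 in favor — approved.

Approved — every class gave the required vote.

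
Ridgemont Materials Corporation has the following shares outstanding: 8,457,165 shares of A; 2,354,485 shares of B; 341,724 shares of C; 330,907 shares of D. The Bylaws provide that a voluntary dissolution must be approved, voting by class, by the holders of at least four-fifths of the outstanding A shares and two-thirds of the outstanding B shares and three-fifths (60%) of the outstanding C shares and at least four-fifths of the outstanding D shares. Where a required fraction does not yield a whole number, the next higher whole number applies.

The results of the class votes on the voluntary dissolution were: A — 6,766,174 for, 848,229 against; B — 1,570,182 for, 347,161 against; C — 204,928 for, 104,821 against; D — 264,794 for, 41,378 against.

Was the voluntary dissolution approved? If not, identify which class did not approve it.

Not approved — the C shares did not give the required vote.

A: 4/5 of 8457165 = 6765732; 6,765,732 required, 6,766,174 in favor — approved.
B: 2/3 of 2354485 = 1569656.67, rounded up to 1569657; 1,569,657 required, 1,570,182 in favor — approved.
C: 3/5 of 341724 = 205034.40, rounded up to 205035; 205,035 required, 204,928 in favor — not approved.
D: 4/5 of 330907 = 264725.60, rounded up to 264726; 264,726 required, 264,794 in favor — approved.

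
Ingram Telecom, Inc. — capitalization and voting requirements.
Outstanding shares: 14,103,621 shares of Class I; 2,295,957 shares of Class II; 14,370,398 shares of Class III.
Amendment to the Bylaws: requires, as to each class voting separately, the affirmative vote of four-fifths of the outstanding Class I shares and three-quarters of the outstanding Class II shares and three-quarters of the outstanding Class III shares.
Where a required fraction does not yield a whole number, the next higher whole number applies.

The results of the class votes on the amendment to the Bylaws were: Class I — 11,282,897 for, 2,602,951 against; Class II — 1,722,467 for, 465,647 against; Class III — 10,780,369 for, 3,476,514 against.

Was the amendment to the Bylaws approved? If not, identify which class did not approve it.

Approved — every class gave the required vote.

Class I: 4/5 of 14103621 = 11282896.80, rounded up to 11282897; 11,282,897 required, 11,282,897 in favor — approved.
Class II: 3/4 of 2295957 = 1721967.75, rounded up to 1721968; 1,721,968 required, 1,722,467 in favor — approved.
Class III: 3/4 of 14370398 = 10777798.50, rounded up to 10777799; 10,777,799 required, 10,780,369 in favor — approved.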